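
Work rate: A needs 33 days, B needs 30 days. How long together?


Rate of A = 1/33 per day
Rate of B = 1/30 per day
Combined rate = 1/33 + 1/30 = 63/990 ≈ 0.0636 per day
Days = 1 / combined rate = 990/63
≈ 15.71 days

15.71 days


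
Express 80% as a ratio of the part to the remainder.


80% means 80 parts out of 100; remainder = 20
Part : remainder = 80:20
GCD = 20
= 4:1

4:1


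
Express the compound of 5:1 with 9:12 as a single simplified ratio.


Compound ratio = (5×9) : (1×12)
= 45:12
GCD = 3
= 15:4

15:4


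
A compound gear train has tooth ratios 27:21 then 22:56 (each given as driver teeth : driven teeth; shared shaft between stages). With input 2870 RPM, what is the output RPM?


Stage 1: RPM_B = RPM_A × t_A/t_B = 2870 × 27/21 = 77490/21 = 3690.00
B and C share a shaft → RPM_C = RPM_B
Stage 2: RPM_D = RPM_C × t_C/t_D = RPM_A × (t_A×t_C)/(t_B×t_D)
Overall ratio = (27×22)/(21×56) = 594/1176
RPM_D = 2870 × 594/1176 = 1704780/1176
≈ 1449.64 RPM

1449.64 RPM


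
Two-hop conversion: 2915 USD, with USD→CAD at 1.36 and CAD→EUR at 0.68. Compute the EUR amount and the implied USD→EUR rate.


Step 1: 2915 USD × 1.36 = 3964.40 CAD
Step 2: 3964.40 CAD × 0.68 = 2695.79 EUR
Implied rate USD→EUR = 1.36 × 0.68 = 0.9248
= 2695.79 EUR; implied rate 0.9248 EUR/USD

2695.79 EUR; implied rate 0.9248 EUR/USD


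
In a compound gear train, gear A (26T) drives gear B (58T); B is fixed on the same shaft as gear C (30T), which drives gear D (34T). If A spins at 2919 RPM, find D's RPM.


Stage 1: RPM_B = RPM_A × t_A/t_B = 2919 × 26/58 = 75894/58 ≈ 1308.52
B and C share a shaft → RPM_C = RPM_B
Stage 2: RPM_D = RPM_C × t_C/t_D = RPM_A × (t_A×t_C)/(t_B×t_D)
Overall ratio = (26×30)/(58×34) = 780/1972
RPM_D = 2919 × 780/1972 = 2276820/1972
≈ 1154.57 RPM

1154.57 RPM


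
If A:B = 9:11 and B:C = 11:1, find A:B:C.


Match B: multiply A:B by 11 → 99:121
Multiply B:C by 11 → 121:11
Combined: 99:121:11
GCD = 11
= 9:11:1

9:11:1


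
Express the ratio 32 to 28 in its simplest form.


GCD(32, 28) = 4
32/4 : 28/4
= 8:7

8:7


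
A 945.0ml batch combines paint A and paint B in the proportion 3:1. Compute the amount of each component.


Total parts = 3 + 1 = 4
paint A: 945.0 × 3/4 = 708.8ml
paint B: 945.0 × 1/4 = 236.3ml
= 708.8ml and 236.3ml

708.8ml and 236.3ml


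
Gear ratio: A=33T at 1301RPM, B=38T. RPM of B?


Gear ratio = 33:38 = 33:38
RPM_B = RPM_A × (teeth_A / teeth_B)
= 1301 × (33/38)
= 1129.8 RPM

1129.8 RPM


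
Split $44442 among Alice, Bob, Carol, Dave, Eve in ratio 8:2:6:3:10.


Total parts = 8 + 2 + 6 + 3 + 10 = 29
Alice: 44442 × 8/29 = 12259.86
Bob: 44442 × 2/29 = 3064.97
Carol: 44442 × 6/29 = 9194.90
Dave: 44442 × 3/29 = 4597.45
Eve: 44442 × 10/29 = 15324.83
= Alice: $12259.86, Bob: $3064.97, Carol: $9194.90, Dave: $4597.45, Eve: $15324.83

Alice: $12259.86, Bob: $3064.97, Carol: $9194.90, Dave: $4597.45, Eve: $15324.83


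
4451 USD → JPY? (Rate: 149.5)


Amount × rate = 4451 × 149.5
= 665424.50 JPY

665424.50 JPY


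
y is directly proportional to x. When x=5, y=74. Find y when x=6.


Direct proportion: y/x = constant
k = 74/5 = 14.8000
y₂ = k × 6 = 74 × 6 / 5 = 444/5
= 88.80

88.80


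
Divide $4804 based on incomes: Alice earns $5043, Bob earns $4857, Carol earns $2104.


Total income = 5043 + 4857 + 2104 = $12004
Alice: $4804 × 5043/12004 = $2018.21
Bob: $4804 × 4857/12004 = $1943.77
Carol: $4804 × 2104/12004 = $842.02
= Alice: $2018.21, Bob: $1943.77, Carol: $842.02

Alice: $2018.21, Bob: $1943.77, Carol: $842.02


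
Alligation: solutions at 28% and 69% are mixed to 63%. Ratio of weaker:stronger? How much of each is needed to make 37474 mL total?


Let x parts of 28% mix with y parts of 69%.
28x + 69y = 63(x + y)
28x + 69y = 63x + 63y
x(28 - 63) = y(63 - 69)
x/y = (69 - 63)/(63 - 28) = 6/35
Simplify: 6:35
Total parts = 41; one part = 37474/41 = 914.00 mL
28% solution: 6×914.00 = 5484.00 mL
69% solution: 35×914.00 = 31990.00 mL
= ratio 6:35; 5484.00 mL and 31990.00 mL

ratio 6:35; 5484.00 mL and 31990.00 mL


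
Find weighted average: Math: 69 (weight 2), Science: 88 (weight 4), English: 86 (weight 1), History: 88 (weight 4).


Numerator = 69×2 + 88×4 + 86×1 + 88×4
= 138 + 352 + 86 + 352
= 928
Total weight = 11
Weighted avg = 928/11
= 84.36

84.36


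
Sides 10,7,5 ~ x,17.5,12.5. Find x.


Scale factor = 17.5/7 = 2.5
Missing side = 10 × 2.5
= 25.0

25.0


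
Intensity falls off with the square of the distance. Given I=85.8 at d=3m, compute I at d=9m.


I₁d₁² = I₂d₂²
I₂ = I₁ × (d₁/d₂)²
= 85.8 × (3/9)²
= 85.8 × 9/81
= 772.2/81
≈ 9.5333

9.5333


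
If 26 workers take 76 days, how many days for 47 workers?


Inverse proportion: x × y = constant
k = 26 × 76 = 1976
y₂ = k / 47 = 1976 / 47
= 42.04

42.04


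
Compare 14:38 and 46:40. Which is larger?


14/38 = 0.3684
46/40 = 1.1500
0.3684 < 1.1500, so 14:38 is less
= 46:40

46:40


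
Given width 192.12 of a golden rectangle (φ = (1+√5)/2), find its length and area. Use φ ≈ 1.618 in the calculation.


φ = (1 + √5) / 2 ≈ 1.618
Length = width × φ = 192.12 × 1.618 = 310.85016
≈ 310.85
Area = width × length = 192.12 × 310.85016 = 59720.5327392 ≈ 59720.53
= Length: 310.85, Area: 59720.53

Length: 310.85, Area: 59720.53


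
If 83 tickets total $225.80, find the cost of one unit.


Unit rate = total / quantity
= 225.80 / 83
= $2.72 per unit

$2.72 per unit


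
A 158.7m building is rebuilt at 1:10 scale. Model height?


Model size = real / scale
= 158.7 / 10
= 15.8700 m

15.8700 m


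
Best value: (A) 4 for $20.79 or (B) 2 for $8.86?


Deal A: $20.79/4 = $5.1975/unit
Deal B: $8.86/2 = $4.4300/unit
B is cheaper per unit
= Deal B

Deal B


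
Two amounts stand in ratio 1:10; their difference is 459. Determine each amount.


Let A = 1k, B = 10k.
10k - 1k = 459
9k = 459 → k = 459/9 = 51
A = 1×51 = 51, B = 10×51 = 510
= A = 51, B = 510

A = 51, B = 510


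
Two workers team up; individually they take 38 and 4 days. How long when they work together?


Rate of A = 1/38 per day
Rate of B = 1/4 per day
Combined rate = 1/38 + 1/4 = 42/152 ≈ 0.2763 per day
Days = 1 / combined rate = 152/42
≈ 3.62 days

3.62 days


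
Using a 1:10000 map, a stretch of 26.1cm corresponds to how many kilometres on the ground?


Real distance = map distance × scale
= 26.1cm × 10000
= 261000 cm = 2610.0 m
= 2.610 km

2.610 km


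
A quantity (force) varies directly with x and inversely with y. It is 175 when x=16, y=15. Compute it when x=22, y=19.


z = k·x/y
Solve for k using the known point: k = z·y/x = 175×15/16 = 2625/16 = 164.0625
Now evaluate at x=22, y=19:
z = k × 22 / 19 = (2625 × 22) / (16 × 19) = 57750/304
≈ 189.9671

189.9671


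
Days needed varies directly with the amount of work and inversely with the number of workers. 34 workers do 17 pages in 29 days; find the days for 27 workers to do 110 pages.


Days ∝ work / workers, so d₂ = d₁ × (m₁/m₂) × (w₂/w₁)
Workers factor (inverse): 34/27 ≈ 1.2593
Work factor (direct): 110/17 ≈ 6.4706
d₂ = 29 × 34/27 × 110/17 = (29 × 34 × 110) / (27 × 17) = 108460/459
≈ 236.30 days

236.30 days


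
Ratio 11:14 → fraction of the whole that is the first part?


Total parts = 11 + 14 = 25
First part: 11/25 = 11/25
= 11/25

11/25


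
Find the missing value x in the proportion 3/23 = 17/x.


Cross multiply: 3 × x = 23 × 17
3x = 391
x = 391 / 3
= 130.33

130.33


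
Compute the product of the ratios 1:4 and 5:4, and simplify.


Compound ratio = (1×5) : (4×4)
= 5:16
GCD = 1
= 5:16

5:16


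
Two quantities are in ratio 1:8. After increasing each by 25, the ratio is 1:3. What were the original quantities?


Let A = 1k, B = 8k.
(1k + 25) / (8k + 25) = 1/3
Cross-multiply: 3(1k + 25) = 1(8k + 25)
3k + 75 = 8k + 25
3k - 8k = 25 - 75
-5k = -50
k = -50/-5 = 10
A = 1×10 = 10, B = 8×10 = 80
= A = 10, B = 80

A = 10, B = 80


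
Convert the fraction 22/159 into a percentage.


Percentage = (part / whole) × 100
= (22 / 159) × 100
≈ 13.84%

13.84%


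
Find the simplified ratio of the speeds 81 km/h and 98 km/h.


Ratio = 81:98
GCD = 1
Simplified = 81:98
Time ratio (same distance) = 98:81
Speed ratio = 81:98

81:98


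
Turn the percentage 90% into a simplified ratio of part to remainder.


90% means 90 parts out of 100; remainder = 10
Part : remainder = 90:10
GCD = 10
= 9:1

9:1


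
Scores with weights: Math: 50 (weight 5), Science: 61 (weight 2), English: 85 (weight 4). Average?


Numerator = 50×5 + 61×2 + 85×4
= 250 + 122 + 340
= 712
Total weight = 11
Weighted avg = 712/11
= 64.73

64.73


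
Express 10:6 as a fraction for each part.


Total parts = 10 + 6 = 16
First part: 10/16 = 5/8
Second part: 6/16 = 3/8
= 5/8 and 3/8

5/8 and 3/8


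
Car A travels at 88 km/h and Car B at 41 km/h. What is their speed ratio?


Ratio = 88:41
GCD = 1
Simplified = 88:41
Time ratio (same distance) = 41:88
Speed ratio = 88:41

88:41


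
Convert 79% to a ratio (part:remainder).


79% means 79 parts out of 100; remainder = 21
Part : remainder = 79:21
GCD = 1
= 79:21

79:21


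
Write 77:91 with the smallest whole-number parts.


GCD(77, 91) = 7
77/7 : 91/7
= 11:13

11:13


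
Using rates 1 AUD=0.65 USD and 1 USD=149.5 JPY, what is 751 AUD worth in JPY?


Step 1: 751 AUD × 0.65 = 488.15 USD
Step 2: 488.15 USD × 149.5 = 72978.43 JPY
Implied rate AUD→JPY = 0.65 × 149.5 = 97.1750
= 72978.43 JPY

72978.43 JPY


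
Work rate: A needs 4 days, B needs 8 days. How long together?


Rate of A = 1/4 per day
Rate of B = 1/8 per day
Combined rate = 1/4 + 1/8 = 12/32 = 0.3750 per day
Days = 1 / combined rate = 32/12
≈ 2.67 days

2.67 days


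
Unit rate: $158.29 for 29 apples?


Unit rate = total / quantity
= 158.29 / 29
= $5.46 per unit

$5.46 per unit


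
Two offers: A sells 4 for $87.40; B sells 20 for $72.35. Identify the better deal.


Deal A: $87.40/4 = $21.8500/unit
Deal B: $72.35/20 = $3.6175/unit
B is cheaper per unit
= Deal B

Deal B


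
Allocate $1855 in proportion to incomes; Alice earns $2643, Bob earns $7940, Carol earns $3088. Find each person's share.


Total income = 2643 + 7940 + 3088 = $13671
Alice: $1855 × 2643/13671 = $358.63
Bob: $1855 × 7940/13671 = $1077.37
Carol: $1855 × 3088/13671 = $419.01
= Alice: $358.63, Bob: $1077.37, Carol: $419.01

Alice: $358.63, Bob: $1077.37, Carol: $419.01


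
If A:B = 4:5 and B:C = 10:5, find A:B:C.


Match B: multiply A:B by 10 → 40:50
Multiply B:C by 5 → 50:25
Combined: 40:50:25
GCD = 5
= 8:10:5

8:10:5


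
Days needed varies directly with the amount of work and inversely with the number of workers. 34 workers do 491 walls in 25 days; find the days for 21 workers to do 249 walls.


Days ∝ work / workers, so d₂ = d₁ × (m₁/m₂) × (w₂/w₁)
Workers factor (inverse): 34/21 ≈ 1.6190
Work factor (direct): 249/491 ≈ 0.5071
d₂ = 25 × 34/21 × 249/491 = (25 × 34 × 249) / (21 × 491) = 211650/10311
≈ 20.53 days

20.53 days


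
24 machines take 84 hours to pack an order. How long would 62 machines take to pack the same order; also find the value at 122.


Inverse proportion: x × y = constant
k = 24 × 84 = 2016
At x=62: k/62 = 32.52
At x=122: k/122 = 16.52
= 32.52 and 16.52

32.52 and 16.52


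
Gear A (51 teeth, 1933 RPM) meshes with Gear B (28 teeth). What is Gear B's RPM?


Gear ratio = 51:28 = 51:28
RPM_B = RPM_A × (teeth_A / teeth_B)
= 1933 × (51/28)
= 3520.8 RPM

3520.8 RPM


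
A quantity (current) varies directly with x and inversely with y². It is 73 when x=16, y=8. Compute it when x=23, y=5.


z = k·x/y²
Solve for k using the known point: k = z·y²/x = 73×64/16 = 4672/16 = 292.0000
Now evaluate at x=23, y=5:
z = k × 23 / 25 = (4672 × 23) / (16 × 25) = 107456/400
= 268.6400

268.6400


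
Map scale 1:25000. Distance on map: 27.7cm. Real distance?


Real distance = map distance × scale
= 27.7cm × 25000
= 692500 cm = 6925.0 m
= 6.925 km

6.925 km


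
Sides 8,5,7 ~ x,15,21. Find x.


Scale factor = 15/5 = 3
Missing side = 8 × 3
= 24.0

24.0


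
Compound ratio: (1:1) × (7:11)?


Compound ratio = (1×7) : (1×11)
= 7:11
GCD = 1
= 7:11

7:11


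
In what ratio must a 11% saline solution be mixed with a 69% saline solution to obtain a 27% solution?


Let x parts of 11% mix with y parts of 69%.
11x + 69y = 27(x + y)
11x + 69y = 27x + 27y
x(11 - 27) = y(27 - 69)
x/y = (69 - 27)/(27 - 11) = 42/16
Simplify: 21:8
= 21:8

21:8


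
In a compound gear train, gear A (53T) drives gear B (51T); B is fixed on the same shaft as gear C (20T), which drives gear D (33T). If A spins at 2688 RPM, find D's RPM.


Stage 1: RPM_B = RPM_A × t_A/t_B = 2688 × 53/51 = 142464/51 ≈ 2793.41
B and C share a shaft → RPM_C = RPM_B
Stage 2: RPM_D = RPM_C × t_C/t_D = RPM_A × (t_A×t_C)/(t_B×t_D)
Overall ratio = (53×20)/(51×33) = 1060/1683
RPM_D = 2688 × 1060/1683 = 2849280/1683
≈ 1692.98 RPM

1692.98 RPM


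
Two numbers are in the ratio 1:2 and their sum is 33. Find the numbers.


Let A = 1k, B = 2k.
1k + 2k = 33
3k = 33 → k = 33/3 = 11
A = 1×11 = 11, B = 2×11 = 22
= A = 11, B = 22

A = 11, B = 22


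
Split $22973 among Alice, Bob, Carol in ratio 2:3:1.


Total parts = 2 + 3 + 1 = 6
Alice: 22973 × 2/6 = 7657.67
Bob: 22973 × 3/6 = 11486.50
Carol: 22973 × 1/6 = 3828.83
= Alice: $7657.67, Bob: $11486.50, Carol: $3828.83

Alice: $7657.67, Bob: $11486.50, Carol: $3828.83


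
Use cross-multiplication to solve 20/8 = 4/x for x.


Cross multiply: 20 × x = 8 × 4
20x = 32
x = 32 / 20
= 1.60

1.60


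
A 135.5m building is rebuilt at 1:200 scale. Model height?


Model size = real / scale
= 135.5 / 200
= 0.6775 m

0.6775 m


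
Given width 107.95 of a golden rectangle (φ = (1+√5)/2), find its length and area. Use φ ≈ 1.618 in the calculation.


φ = (1 + √5) / 2 ≈ 1.618
Length = width × φ = 107.95 × 1.618 = 174.6631
≈ 174.66
Area = width × length = 107.95 × 174.6631 = 18854.881645 ≈ 18854.88
= Length: 174.66, Area: 18854.88

Length: 174.66, Area: 18854.88


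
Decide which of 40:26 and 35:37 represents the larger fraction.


40/26 = 1.5385
35/37 = 0.9459
1.5385 > 0.9459, so 40:26 is greater
= 40:26

40:26


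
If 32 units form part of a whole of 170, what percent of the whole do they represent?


Percentage = (part / whole) × 100
= (32 / 170) × 100
≈ 18.82%

18.82%


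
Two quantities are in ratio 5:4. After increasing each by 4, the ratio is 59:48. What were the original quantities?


Let A = 5k, B = 4k.
(5k + 4) / (4k + 4) = 59/48
Cross-multiply: 48(5k + 4) = 59(4k + 4)
240k + 192 = 236k + 236
240k - 236k = 236 - 192
4k = 44
k = 44/4 = 11
A = 5×11 = 55, B = 4×11 = 44
= A = 55, B = 44

A = 55, B = 44


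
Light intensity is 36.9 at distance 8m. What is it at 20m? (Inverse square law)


I₁d₁² = I₂d₂²
I₂ = I₁ × (d₁/d₂)²
= 36.9 × (8/20)²
= 36.9 × 64/400
= 2361.6/400
= 5.9040

5.9040


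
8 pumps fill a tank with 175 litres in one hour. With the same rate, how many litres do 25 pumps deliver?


Direct proportion: y/x = constant
k = 175/8 = 21.8750
y₂ = k × 25 = 175 × 25 / 8 = 4375/8
≈ 546.88

546.88


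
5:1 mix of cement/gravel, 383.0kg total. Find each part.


Total parts = 5 + 1 = 6
cement: 383.0 × 5/6 = 319.2kg
gravel: 383.0 × 1/6 = 63.8kg
= 319.2kg and 63.8kg

319.2kg and 63.8kg


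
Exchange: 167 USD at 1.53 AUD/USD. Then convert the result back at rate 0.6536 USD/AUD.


Amount × rate = 167 × 1.53 = 255.51 AUD
Round-trip: 255.51 × 0.6536 = 167.00 USD
= 255.51 AUD, then 167.00 USD

255.51 AUD, then 167.00 USD


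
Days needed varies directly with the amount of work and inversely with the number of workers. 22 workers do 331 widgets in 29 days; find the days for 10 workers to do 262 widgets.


Days ∝ work / workers, so d₂ = d₁ × (m₁/m₂) × (w₂/w₁)
Workers factor (inverse): 22/10 = 2.2000
Work factor (direct): 262/331 ≈ 0.7915
d₂ = 29 × 22/10 × 262/331 = (29 × 22 × 262) / (10 × 331) = 167156/3310
≈ 50.50 days

50.50 days


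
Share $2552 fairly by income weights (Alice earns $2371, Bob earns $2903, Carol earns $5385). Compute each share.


Total income = 2371 + 2903 + 5385 = $10659
Alice: $2552 × 2371/10659 = $567.67
Bob: $2552 × 2903/10659 = $695.04
Carol: $2552 × 5385/10659 = $1289.29
= Alice: $567.67, Bob: $695.04, Carol: $1289.29

Alice: $567.67, Bob: $695.04, Carol: $1289.29


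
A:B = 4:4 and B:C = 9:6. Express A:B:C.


Match B: multiply A:B by 9 → 36:36
Multiply B:C by 4 → 36:24
Combined: 36:36:24
GCD = 12
= 3:3:2

3:3:2


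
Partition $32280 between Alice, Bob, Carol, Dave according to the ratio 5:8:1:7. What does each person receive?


Total parts = 5 + 8 + 1 + 7 = 21
Alice: 32280 × 5/21 = 7685.71
Bob: 32280 × 8/21 = 12297.14
Carol: 32280 × 1/21 = 1537.14
Dave: 32280 × 7/21 = 10760.00
= Alice: $7685.71, Bob: $12297.14, Carol: $1537.14, Dave: $10760.00

Alice: $7685.71, Bob: $12297.14, Carol: $1537.14, Dave: $10760.00


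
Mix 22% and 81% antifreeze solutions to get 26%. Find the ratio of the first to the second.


Let x parts of 22% mix with y parts of 81%.
22x + 81y = 26(x + y)
22x + 81y = 26x + 26y
x(22 - 26) = y(26 - 81)
x/y = (81 - 26)/(26 - 22) = 55/4
Simplify: 55:4
= 55:4

55:4


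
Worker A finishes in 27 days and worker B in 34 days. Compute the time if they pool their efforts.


Rate of A = 1/27 per day
Rate of B = 1/34 per day
Combined rate = 1/27 + 1/34 = 61/918 ≈ 0.0664 per day
Days = 1 / combined rate = 918/61
≈ 15.05 days

15.05 days


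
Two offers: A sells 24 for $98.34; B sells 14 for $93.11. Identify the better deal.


Deal A: $98.34/24 = $4.0975/unit
Deal B: $93.11/14 = $6.6507/unit
A is cheaper per unit
= Deal A

Deal A


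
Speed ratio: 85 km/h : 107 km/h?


Ratio = 85:107
GCD = 1
Simplified = 85:107
Time ratio (same distance) = 107:85
Speed ratio = 85:107

85:107


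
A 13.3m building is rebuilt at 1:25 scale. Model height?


Model size = real / scale
= 13.3 / 25
= 0.5320 m

0.5320 m


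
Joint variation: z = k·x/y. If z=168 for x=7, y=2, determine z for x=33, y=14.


z = k·x/y
Solve for k using the known point: k = z·y/x = 168×2/7 = 336/7 = 48.0000
Now evaluate at x=33, y=14:
z = k × 33 / 14 = (336 × 33) / (7 × 14) = 11088/98
≈ 113.1429

113.1429


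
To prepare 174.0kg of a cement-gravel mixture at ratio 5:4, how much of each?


Total parts = 5 + 4 = 9
cement: 174.0 × 5/9 = 96.7kg
gravel: 174.0 × 4/9 = 77.3kg
= 96.7kg and 77.3kg

96.7kg and 77.3kg


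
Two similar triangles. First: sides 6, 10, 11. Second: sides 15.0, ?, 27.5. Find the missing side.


Scale factor = 15.0/6 = 2.5
Missing side = 10 × 2.5
= 25.0

25.0


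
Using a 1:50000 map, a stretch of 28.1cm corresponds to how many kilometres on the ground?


Real distance = map distance × scale
= 28.1cm × 50000
= 1405000 cm = 14050.0 m
= 14.050 km

14.050 km


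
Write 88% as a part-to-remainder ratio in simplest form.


88% means 88 parts out of 100; remainder = 12
Part : remainder = 88:12
GCD = 4
= 22:3

22:3


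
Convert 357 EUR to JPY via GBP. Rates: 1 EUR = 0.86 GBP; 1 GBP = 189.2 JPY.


Step 1: 357 EUR × 0.86 = 307.02 GBP
Step 2: 307.02 GBP × 189.2 = 58088.18 JPY
Implied rate EUR→JPY = 0.86 × 189.2 = 162.7120
= 58088.18 JPY

58088.18 JPY


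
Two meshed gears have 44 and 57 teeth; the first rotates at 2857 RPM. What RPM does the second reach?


Gear ratio = 44:57 = 44:57
RPM_B = RPM_A × (teeth_A / teeth_B)
= 2857 × (44/57)
= 2205.4 RPM

2205.4 RPM


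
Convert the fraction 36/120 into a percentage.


Percentage = (part / whole) × 100
= (36 / 120) × 100
= 30.00%

30.00%


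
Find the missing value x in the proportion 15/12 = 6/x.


Cross multiply: 15 × x = 12 × 6
15x = 72
x = 72 / 15
= 4.80

4.80


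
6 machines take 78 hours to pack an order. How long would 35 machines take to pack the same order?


Inverse proportion: x × y = constant
k = 6 × 78 = 468
y₂ = k / 35 = 468 / 35
= 13.37

13.37


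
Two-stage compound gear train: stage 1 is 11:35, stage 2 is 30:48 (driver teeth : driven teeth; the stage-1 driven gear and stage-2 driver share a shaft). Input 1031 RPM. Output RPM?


Stage 1: RPM_B = RPM_A × t_A/t_B = 1031 × 11/35 = 11341/35 ≈ 324.03
B and C share a shaft → RPM_C = RPM_B
Stage 2: RPM_D = RPM_C × t_C/t_D = RPM_A × (t_A×t_C)/(t_B×t_D)
Overall ratio = (11×30)/(35×48) = 330/1680
RPM_D = 1031 × 330/1680 = 340230/1680
≈ 202.52 RPM

202.52 RPM


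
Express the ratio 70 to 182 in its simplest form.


GCD(70, 182) = 14
70/14 : 182/14
= 5:13

5:13


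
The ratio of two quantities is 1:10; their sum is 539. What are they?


Let A = 1k, B = 10k.
1k + 10k = 539
11k = 539 → k = 539/11 = 49
A = 1×49 = 49, B = 10×49 = 490
= A = 49, B = 490

A = 49, B = 490


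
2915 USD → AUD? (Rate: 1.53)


Amount × rate = 2915 × 1.53
= 4459.95 AUD

4459.95 AUD


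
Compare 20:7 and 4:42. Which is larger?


20/7 = 2.8571
4/42 = 0.0952
2.8571 > 0.0952, so 20:7 is greater
= 20:7

20:7


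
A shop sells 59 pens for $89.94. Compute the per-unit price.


Unit rate = total / quantity
= 89.94 / 59
= $1.52 per unit

$1.52 per unit


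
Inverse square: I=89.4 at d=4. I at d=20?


I₁d₁² = I₂d₂²
I₂ = I₁ × (d₁/d₂)²
= 89.4 × (4/20)²
= 89.4 × 16/400
= 1430.4/400
= 3.5760

3.5760


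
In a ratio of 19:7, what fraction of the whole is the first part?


Total parts = 19 + 7 = 26
First part: 19/26 = 19/26
= 19/26

19/26


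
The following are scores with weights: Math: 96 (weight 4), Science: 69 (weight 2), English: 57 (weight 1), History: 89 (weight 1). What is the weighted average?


Numerator = 96×4 + 69×2 + 57×1 + 89×1
= 384 + 138 + 57 + 89
= 668
Total weight = 8
Weighted avg = 668/8
= 83.50

83.50


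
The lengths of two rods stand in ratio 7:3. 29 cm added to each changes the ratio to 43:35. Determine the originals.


Let A = 7k, B = 3k.
(7k + 29) / (3k + 29) = 43/35
Cross-multiply: 35(7k + 29) = 43(3k + 29)
245k + 1015 = 129k + 1247
245k - 129k = 1247 - 1015
116k = 232
k = 232/116 = 2
A = 7×2 = 14, B = 3×2 = 6
= A = 14, B = 6

A = 14, B = 6


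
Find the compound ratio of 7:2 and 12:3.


Compound ratio = (7×12) : (2×3)
= 84:6
GCD = 6
= 14:1

14:1


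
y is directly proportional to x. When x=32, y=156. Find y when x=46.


Direct proportion: y/x = constant
k = 156/32 = 4.8750
y₂ = k × 46 = 156 × 46 / 32 = 7176/32
= 224.25

224.25


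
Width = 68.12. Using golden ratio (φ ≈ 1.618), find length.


φ = (1 + √5) / 2 ≈ 1.618
Length = width × φ = 68.12 × 1.618 = 110.21816
≈ 110.22

110.22


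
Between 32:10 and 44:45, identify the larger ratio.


32/10 = 3.2000
44/45 = 0.9778
3.2000 > 0.9778, so 32:10 is greater
= 32:10

32:10


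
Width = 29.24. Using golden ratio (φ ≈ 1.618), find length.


φ = (1 + √5) / 2 ≈ 1.618
Length = width × φ = 29.24 × 1.618 = 47.31032
≈ 47.31

47.31


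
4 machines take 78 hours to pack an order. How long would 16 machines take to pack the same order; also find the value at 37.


Inverse proportion: x × y = constant
k = 4 × 78 = 312
At x=16: k/16 = 19.50
At x=37: k/37 = 8.43
= 19.50 and 8.43

19.50 and 8.43


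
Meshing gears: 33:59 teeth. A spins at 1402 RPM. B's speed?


Gear ratio = 33:59 = 33:59
RPM_B = RPM_A × (teeth_A / teeth_B)
= 1402 × (33/59)
= 784.2 RPM

784.2 RPM


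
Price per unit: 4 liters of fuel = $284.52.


Unit rate = total / quantity
= 284.52 / 4
= $71.13 per unit

$71.13 per unit


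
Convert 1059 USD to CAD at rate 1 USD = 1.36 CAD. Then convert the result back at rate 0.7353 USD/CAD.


Amount × rate = 1059 × 1.36 = 1440.24 CAD
Round-trip: 1440.24 × 0.7353 = 1059.01 USD
= 1440.24 CAD, then 1059.01 USD

1440.24 CAD, then 1059.01 USD


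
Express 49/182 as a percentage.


Percentage = (part / whole) × 100
= (49 / 182) × 100
≈ 26.92%

26.92%


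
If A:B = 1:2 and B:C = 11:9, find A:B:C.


Match B: multiply A:B by 11 → 11:22
Multiply B:C by 2 → 22:18
Combined: 11:22:18
GCD = 1
= 11:22:18

11:22:18


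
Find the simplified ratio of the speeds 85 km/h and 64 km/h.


Ratio = 85:64
GCD = 1
Simplified = 85:64
Time ratio (same distance) = 64:85
Speed ratio = 85:64

85:64


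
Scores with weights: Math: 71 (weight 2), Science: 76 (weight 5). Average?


Numerator = 71×2 + 76×5
= 142 + 380
= 522
Total weight = 7
Weighted avg = 522/7
= 74.57

74.57


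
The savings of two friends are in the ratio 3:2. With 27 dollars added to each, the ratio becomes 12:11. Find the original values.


Let A = 3k, B = 2k.
(3k + 27) / (2k + 27) = 12/11
Cross-multiply: 11(3k + 27) = 12(2k + 27)
33k + 297 = 24k + 324
33k - 24k = 324 - 297
9k = 27
k = 27/9 = 3
A = 3×3 = 9, B = 2×3 = 6
= A = 9, B = 6

A = 9, B = 6


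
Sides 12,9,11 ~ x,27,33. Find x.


Scale factor = 27/9 = 3
Missing side = 12 × 3
= 36.0

36.0


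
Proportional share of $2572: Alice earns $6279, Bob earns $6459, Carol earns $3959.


Total income = 6279 + 6459 + 3959 = $16697
Alice: $2572 × 6279/16697 = $967.21
Bob: $2572 × 6459/16697 = $994.94
Carol: $2572 × 3959/16697 = $609.84
= Alice: $967.21, Bob: $994.94, Carol: $609.84

Alice: $967.21, Bob: $994.94, Carol: $609.84


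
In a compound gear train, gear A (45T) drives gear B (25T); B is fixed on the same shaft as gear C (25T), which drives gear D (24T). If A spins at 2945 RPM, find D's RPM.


Stage 1: RPM_B = RPM_A × t_A/t_B = 2945 × 45/25 = 132525/25 = 5301.00
B and C share a shaft → RPM_C = RPM_B
Stage 2: RPM_D = RPM_C × t_C/t_D = RPM_A × (t_A×t_C)/(t_B×t_D)
Overall ratio = (45×25)/(25×24) = 1125/600
RPM_D = 2945 × 1125/600 = 3313125/600
≈ 5521.88 RPM

5521.88 RPM


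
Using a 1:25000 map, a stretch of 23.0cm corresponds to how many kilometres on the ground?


Real distance = map distance × scale
= 23.0cm × 25000
= 575000 cm = 5750.0 m
= 5.750 km

5.750 km


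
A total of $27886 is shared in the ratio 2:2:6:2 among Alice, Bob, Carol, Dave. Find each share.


Total parts = 2 + 2 + 6 + 2 = 12
Alice: 27886 × 2/12 = 4647.67
Bob: 27886 × 2/12 = 4647.67
Carol: 27886 × 6/12 = 13943.00
Dave: 27886 × 2/12 = 4647.67
= Alice: $4647.67, Bob: $4647.67, Carol: $13943.00, Dave: $4647.67

Alice: $4647.67, Bob: $4647.67, Carol: $13943.00, Dave: $4647.67


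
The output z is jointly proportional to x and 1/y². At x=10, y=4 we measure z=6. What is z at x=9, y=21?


z = k·x/y²
Solve for k using the known point: k = z·y²/x = 6×16/10 = 96/10 = 9.6000
Now evaluate at x=9, y=21:
z = k × 9 / 441 = (96 × 9) / (10 × 441) = 864/4410
≈ 0.1959

0.1959


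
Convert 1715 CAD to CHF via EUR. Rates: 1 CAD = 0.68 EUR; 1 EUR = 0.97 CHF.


Step 1: 1715 CAD × 0.68 = 1166.20 EUR
Step 2: 1166.20 EUR × 0.97 = 1131.21 CHF
Implied rate CAD→CHF = 0.68 × 0.97 = 0.6596
= 1131.21 CHF

1131.21 CHF


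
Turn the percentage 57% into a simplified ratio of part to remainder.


57% means 57 parts out of 100; remainder = 43
Part : remainder = 57:43
GCD = 1
= 57:43

57:43


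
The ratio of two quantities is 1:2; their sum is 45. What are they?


Let A = 1k, B = 2k.
1k + 2k = 45
3k = 45 → k = 45/3 = 15
A = 1×15 = 15, B = 2×15 = 30
= A = 15, B = 30

A = 15, B = 30


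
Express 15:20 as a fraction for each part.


Total parts = 15 + 20 = 35
First part: 15/35 = 3/7
Second part: 20/35 = 4/7
= 3/7 and 4/7

3/7 and 4/7


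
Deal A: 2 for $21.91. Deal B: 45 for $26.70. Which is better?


Deal A: $21.91/2 = $10.9550/unit
Deal B: $26.70/45 = $0.5933/unit
B is cheaper per unit
= Deal B

Deal B


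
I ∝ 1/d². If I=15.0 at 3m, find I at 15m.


I₁d₁² = I₂d₂²
I₂ = I₁ × (d₁/d₂)²
= 15.0 × (3/15)²
= 15.0 × 9/225
= 135/225
= 0.6000

0.6000


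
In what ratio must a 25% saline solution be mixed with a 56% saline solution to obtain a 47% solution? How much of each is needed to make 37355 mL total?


Let x parts of 25% mix with y parts of 56%.
25x + 56y = 47(x + y)
25x + 56y = 47x + 47y
x(25 - 47) = y(47 - 56)
x/y = (56 - 47)/(47 - 25) = 9/22
Simplify: 9:22
Total parts = 31; one part = 37355/31 = 1205.00 mL
25% solution: 9×1205.00 = 10845.00 mL
56% solution: 22×1205.00 = 26510.00 mL
= ratio 9:22; 10845.00 mL and 26510.00 mL

ratio 9:22; 10845.00 mL and 26510.00 mL


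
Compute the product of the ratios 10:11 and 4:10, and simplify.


Compound ratio = (10×4) : (11×10)
= 40:110
GCD = 10
= 4:11

4:11


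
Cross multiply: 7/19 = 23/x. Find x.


Cross multiply: 7 × x = 19 × 23
7x = 437
x = 437 / 7
= 62.43

62.43


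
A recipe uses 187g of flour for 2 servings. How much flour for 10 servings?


Direct proportion: y/x = constant
k = 187/2 = 93.5000
y₂ = k × 10 = 187 × 10 / 2 = 1870/2
= 935.00

935.00


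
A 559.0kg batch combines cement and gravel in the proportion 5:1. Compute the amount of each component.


Total parts = 5 + 1 = 6
cement: 559.0 × 5/6 = 465.8kg
gravel: 559.0 × 1/6 = 93.2kg
= 465.8kg and 93.2kg

465.8kg and 93.2kg


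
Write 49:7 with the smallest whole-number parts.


GCD(49, 7) = 7
49/7 : 7/7
= 7:1

7:1


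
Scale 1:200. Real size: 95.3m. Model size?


Model size = real / scale
= 95.3 / 200
= 0.4765 m

0.4765 m


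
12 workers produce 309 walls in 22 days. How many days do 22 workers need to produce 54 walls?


Days ∝ work / workers, so d₂ = d₁ × (m₁/m₂) × (w₂/w₁)
Workers factor (inverse): 12/22 ≈ 0.5455
Work factor (direct): 54/309 ≈ 0.1748
d₂ = 22 × 12/22 × 54/309 = (22 × 12 × 54) / (22 × 309) = 14256/6798
≈ 2.10 days

2.10 days


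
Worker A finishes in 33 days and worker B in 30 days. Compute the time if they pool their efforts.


Rate of A = 1/33 per day
Rate of B = 1/30 per day
Combined rate = 1/33 + 1/30 = 63/990 ≈ 0.0636 per day
Days = 1 / combined rate = 990/63
≈ 15.71 days

15.71 days


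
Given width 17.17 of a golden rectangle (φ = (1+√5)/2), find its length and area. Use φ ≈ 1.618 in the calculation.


φ = (1 + √5) / 2 ≈ 1.618
Length = width × φ = 17.17 × 1.618 = 27.78106
≈ 27.78
Area = width × length = 17.17 × 27.78106 = 477.0008002 ≈ 477.00
= Length: 27.78, Area: 477.00

Length: 27.78, Area: 477.00


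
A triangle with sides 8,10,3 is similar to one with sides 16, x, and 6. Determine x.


Scale factor = 16/8 = 2
Missing side = 10 × 2
= 20.0

20.0


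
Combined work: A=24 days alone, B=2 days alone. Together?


Rate of A = 1/24 per day
Rate of B = 1/2 per day
Combined rate = 1/24 + 1/2 = 26/48 ≈ 0.5417 per day
Days = 1 / combined rate = 48/26
≈ 1.85 days

1.85 days


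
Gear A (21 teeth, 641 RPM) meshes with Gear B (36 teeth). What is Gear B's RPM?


Gear ratio = 21:36 = 7:12
RPM_B = RPM_A × (teeth_A / teeth_B)
= 641 × (21/36)
= 373.9 RPM

373.9 RPM


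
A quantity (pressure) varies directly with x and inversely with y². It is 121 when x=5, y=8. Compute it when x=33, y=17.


z = k·x/y²
Solve for k using the known point: k = z·y²/x = 121×64/5 = 7744/5 = 1548.8000
Now evaluate at x=33, y=17:
z = k × 33 / 289 = (7744 × 33) / (5 × 289) = 255552/1445
≈ 176.8526

176.8526


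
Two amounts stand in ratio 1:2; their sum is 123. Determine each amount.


Let A = 1k, B = 2k.
1k + 2k = 123
3k = 123 → k = 123/3 = 41
A = 1×41 = 41, B = 2×41 = 82
= A = 41, B = 82

A = 41, B = 82


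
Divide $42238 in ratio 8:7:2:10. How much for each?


Total parts = 8 + 7 + 2 + 10 = 27
Part 1: 42238 × 8/27 = 12514.96
Part 2: 42238 × 7/27 = 10950.59
Part 3: 42238 × 2/27 = 3128.74
Part 4: 42238 × 10/27 = 15643.70
= Part 1: $12514.96, Part 2: $10950.59, Part 3: $3128.74, Part 4: $15643.70

Part 1: $12514.96, Part 2: $10950.59, Part 3: $3128.74, Part 4: $15643.70


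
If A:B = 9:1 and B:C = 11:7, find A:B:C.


Match B: multiply A:B by 11 → 99:11
Multiply B:C by 1 → 11:7
Combined: 99:11:7
GCD = 1
= 99:11:7

99:11:7


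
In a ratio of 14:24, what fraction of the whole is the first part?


Total parts = 14 + 24 = 38
First part: 14/38 = 7/19
= 7/19

7/19


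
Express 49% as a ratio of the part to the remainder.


49% means 49 parts out of 100; remainder = 51
Part : remainder = 49:51
GCD = 1
= 49:51

49:51


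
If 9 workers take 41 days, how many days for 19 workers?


Inverse proportion: x × y = constant
k = 9 × 41 = 369
y₂ = k / 19 = 369 / 19
= 19.42

19.42


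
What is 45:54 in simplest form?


GCD(45, 54) = 9
45/9 : 54/9
= 5:6

5:6


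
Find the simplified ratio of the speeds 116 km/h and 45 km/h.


Ratio = 116:45
GCD = 1
Simplified = 116:45
Time ratio (same distance) = 45:116
Speed ratio = 116:45

116:45


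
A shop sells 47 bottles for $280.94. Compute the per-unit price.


Unit rate = total / quantity
= 280.94 / 47
= $5.98 per unit

$5.98 per unit


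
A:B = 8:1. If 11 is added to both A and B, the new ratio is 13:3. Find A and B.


Let A = 8k, B = 1k.
(8k + 11) / (1k + 11) = 13/3
Cross-multiply: 3(8k + 11) = 13(1k + 11)
24k + 33 = 13k + 143
24k - 13k = 143 - 33
11k = 110
k = 110/11 = 10
A = 8×10 = 80, B = 1×10 = 10
= A = 80, B = 10

A = 80, B = 10


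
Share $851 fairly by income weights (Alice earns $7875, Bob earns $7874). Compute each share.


Total income = 7875 + 7874 = $15749
Alice: $851 × 7875/15749 = $425.53
Bob: $851 × 7874/15749 = $425.47
= Alice: $425.53, Bob: $425.47

Alice: $425.53, Bob: $425.47


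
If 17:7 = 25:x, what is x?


Cross multiply: 17 × x = 7 × 25
17x = 175
x = 175 / 17
= 10.29

10.29


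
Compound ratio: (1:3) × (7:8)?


Compound ratio = (1×7) : (3×8)
= 7:24
GCD = 1
= 7:24

7:24


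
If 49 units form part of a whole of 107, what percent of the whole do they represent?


Percentage = (part / whole) × 100
= (49 / 107) × 100
≈ 45.79%

45.79%


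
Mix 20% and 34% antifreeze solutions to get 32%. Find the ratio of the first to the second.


Let x parts of 20% mix with y parts of 34%.
20x + 34y = 32(x + y)
20x + 34y = 32x + 32y
x(20 - 32) = y(32 - 34)
x/y = (34 - 32)/(32 - 20) = 2/12
Simplify: 1:6
= 1:6

1:6


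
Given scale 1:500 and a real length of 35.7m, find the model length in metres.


Model size = real / scale
= 35.7 / 500
= 0.0714 m

0.0714 m


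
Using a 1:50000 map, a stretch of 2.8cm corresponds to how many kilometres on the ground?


Real distance = map distance × scale
= 2.8cm × 50000
= 140000 cm = 1400.0 m
= 1.400 km

1.400 km


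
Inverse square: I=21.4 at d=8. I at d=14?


I₁d₁² = I₂d₂²
I₂ = I₁ × (d₁/d₂)²
= 21.4 × (8/14)²
= 21.4 × 64/196
= 1369.6/196
≈ 6.9878

6.9878


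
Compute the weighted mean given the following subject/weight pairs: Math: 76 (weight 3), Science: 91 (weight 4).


Numerator = 76×3 + 91×4
= 228 + 364
= 592
Total weight = 7
Weighted avg = 592/7
= 84.57

84.57


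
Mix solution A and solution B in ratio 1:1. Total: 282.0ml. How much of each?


Total parts = 1 + 1 = 2
solution A: 282.0 × 1/2 = 141.0ml
solution B: 282.0 × 1/2 = 141.0ml
= 141.0ml and 141.0ml

141.0ml and 141.0ml


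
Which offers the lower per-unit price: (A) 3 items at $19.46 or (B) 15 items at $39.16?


Deal A: $19.46/3 = $6.4867/unit
Deal B: $39.16/15 = $2.6107/unit
B is cheaper per unit
= Deal B

Deal B


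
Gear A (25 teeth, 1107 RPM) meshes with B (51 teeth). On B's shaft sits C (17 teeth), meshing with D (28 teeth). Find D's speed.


Stage 1: RPM_B = RPM_A × t_A/t_B = 1107 × 25/51 = 27675/51 ≈ 542.65
B and C share a shaft → RPM_C = RPM_B
Stage 2: RPM_D = RPM_C × t_C/t_D = RPM_A × (t_A×t_C)/(t_B×t_D)
Overall ratio = (25×17)/(51×28) = 425/1428
RPM_D = 1107 × 425/1428 = 470475/1428
≈ 329.46 RPM

329.46 RPM


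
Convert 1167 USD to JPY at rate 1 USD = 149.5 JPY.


Amount × rate = 1167 × 149.5
= 174466.50 JPY

174466.50 JPY


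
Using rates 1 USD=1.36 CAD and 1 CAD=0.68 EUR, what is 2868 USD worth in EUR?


Step 1: 2868 USD × 1.36 = 3900.48 CAD
Step 2: 3900.48 CAD × 0.68 = 2652.33 EUR
Implied rate USD→EUR = 1.36 × 0.68 = 0.9248
= 2652.33 EUR

2652.33 EUR


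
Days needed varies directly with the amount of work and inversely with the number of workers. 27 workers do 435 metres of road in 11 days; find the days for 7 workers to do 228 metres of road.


Days ∝ work / workers, so d₂ = d₁ × (m₁/m₂) × (w₂/w₁)
Workers factor (inverse): 27/7 ≈ 3.8571
Work factor (direct): 228/435 ≈ 0.5241
d₂ = 11 × 27/7 × 228/435 = (11 × 27 × 228) / (7 × 435) = 67716/3045
≈ 22.24 days

22.24 days


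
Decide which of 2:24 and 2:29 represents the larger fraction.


2/24 = 0.0833
2/29 = 0.0690
0.0833 > 0.0690, so 2:24 is greater
= 2:24

2:24


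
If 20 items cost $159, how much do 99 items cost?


Direct proportion: y/x = constant
k = 159/20 = 7.9500
y₂ = k × 99 = 159 × 99 / 20 = 15741/20
= 787.05

787.05


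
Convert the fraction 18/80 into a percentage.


Percentage = (part / whole) × 100
= (18 / 80) × 100
= 22.50%

22.50%


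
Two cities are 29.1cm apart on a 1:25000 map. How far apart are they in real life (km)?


Real distance = map distance × scale
= 29.1cm × 25000
= 727500 cm = 7275.0 m
= 7.275 km

7.275 km


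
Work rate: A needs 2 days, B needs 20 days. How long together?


Rate of A = 1/2 per day
Rate of B = 1/20 per day
Combined rate = 1/2 + 1/20 = 22/40 = 0.5500 per day
Days = 1 / combined rate = 40/22
≈ 1.82 days

1.82 days


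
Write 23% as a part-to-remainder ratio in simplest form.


23% means 23 parts out of 100; remainder = 77
Part : remainder = 23:77
GCD = 1
= 23:77

23:77


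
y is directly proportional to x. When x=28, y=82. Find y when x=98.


Direct proportion: y/x = constant
k = 82/28 ≈ 2.9286
y₂ = k × 98 = 82 × 98 / 28 = 8036/28
= 287.00

287.00


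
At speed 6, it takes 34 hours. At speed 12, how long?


Inverse proportion: x × y = constant
k = 6 × 34 = 204
y₂ = k / 12 = 204 / 12
= 17.00

17.00


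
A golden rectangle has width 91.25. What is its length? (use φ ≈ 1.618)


φ = (1 + √5) / 2 ≈ 1.618
Length = width × φ = 91.25 × 1.618 = 147.6425
≈ 147.64

147.64


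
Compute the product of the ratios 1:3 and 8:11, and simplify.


Compound ratio = (1×8) : (3×11)
= 8:33
GCD = 1
= 8:33

8:33


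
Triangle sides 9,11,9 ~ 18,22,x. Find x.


Scale factor = 18/9 = 2
Missing side = 9 × 2
= 18.0

18.0


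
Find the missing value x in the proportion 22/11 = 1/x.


Cross multiply: 22 × x = 11 × 1
22x = 11
x = 11 / 22
= 0.50

0.50


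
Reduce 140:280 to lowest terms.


GCD(140, 280) = 140
140/140 : 280/140
= 1:2

1:2


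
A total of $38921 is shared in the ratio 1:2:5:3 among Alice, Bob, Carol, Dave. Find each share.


Total parts = 1 + 2 + 5 + 3 = 11
Alice: 38921 × 1/11 = 3538.27
Bob: 38921 × 2/11 = 7076.55
Carol: 38921 × 5/11 = 17691.36
Dave: 38921 × 3/11 = 10614.82
= Alice: $3538.27, Bob: $7076.55, Carol: $17691.36, Dave: $10614.82

Alice: $3538.27, Bob: $7076.55, Carol: $17691.36, Dave: $10614.82


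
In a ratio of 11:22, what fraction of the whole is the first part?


Total parts = 11 + 22 = 33
First part: 11/33 = 1/3
= 1/3

1/3


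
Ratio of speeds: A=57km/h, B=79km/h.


Ratio = 57:79
GCD = 1
Simplified = 57:79
Time ratio (same distance) = 79:57
Speed ratio = 57:79

57:79


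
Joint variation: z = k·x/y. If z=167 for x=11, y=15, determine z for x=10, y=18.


z = k·x/y
Solve for k using the known point: k = z·y/x = 167×15/11 = 2505/11 ≈ 227.7273
Now evaluate at x=10, y=18:
z = k × 10 / 18 = (2505 × 10) / (11 × 18) = 25050/198
≈ 126.5152

126.5152
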